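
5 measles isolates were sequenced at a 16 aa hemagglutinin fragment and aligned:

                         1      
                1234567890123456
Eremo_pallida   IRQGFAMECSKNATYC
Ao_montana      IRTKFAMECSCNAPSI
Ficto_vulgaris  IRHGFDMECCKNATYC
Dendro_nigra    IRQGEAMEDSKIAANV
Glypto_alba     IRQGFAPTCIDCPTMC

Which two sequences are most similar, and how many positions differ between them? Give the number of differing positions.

Pairwise Hamming distances:
  Eremo_pallida vs Ao_montana: 6
  Eremo_pallida vs Ficto_vulgaris: 3
  Eremo_pallida vs Dendro_nigra: 6
  Eremo_pallida vs Glypto_alba: 7
  Ao_montana vs Ficto_vulgaris: 8
  Ao_montana vs Dendro_nigra: 9
  Ao_montana vs Glypto_alba: 11
  Ficto_vulgaris vs Dendro_nigra: 9
  Ficto_vulgaris vs Glypto_alba: 9
  Dendro_nigra vs Glypto_alba: 11
The smallest is 3, between Eremo_pallida and Ficto_vulgaris.

3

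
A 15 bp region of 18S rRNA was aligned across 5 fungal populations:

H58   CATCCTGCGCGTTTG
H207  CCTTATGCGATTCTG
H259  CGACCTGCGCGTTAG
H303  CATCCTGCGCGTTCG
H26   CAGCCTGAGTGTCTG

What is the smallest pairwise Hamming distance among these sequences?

Pairwise Hamming distances:
  H58 vs H207: 6
  H58 vs H259: 3
  H58 vs H303: 1
  H58 vs H26: 4
  H207 vs H259: 8
  H207 vs H303: 7
  H207 vs H26: 7
  H259 vs H303: 3
  H259 vs H26: 6
  H303 vs H26: 5
The smallest is 1, between H58 and H303.

1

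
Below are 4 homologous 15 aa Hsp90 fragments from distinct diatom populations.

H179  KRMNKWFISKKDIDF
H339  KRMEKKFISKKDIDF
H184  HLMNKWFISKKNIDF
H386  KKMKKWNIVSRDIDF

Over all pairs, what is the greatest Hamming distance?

8

Pairwise Hamming distances:
  H179 vs H339: 2
  H179 vs H184: 3
  H179 vs H386: 6
  H339 vs H184: 5
  H339 vs H386: 7
  H184 vs H386: 8
The largest is 8, between H184 and H386.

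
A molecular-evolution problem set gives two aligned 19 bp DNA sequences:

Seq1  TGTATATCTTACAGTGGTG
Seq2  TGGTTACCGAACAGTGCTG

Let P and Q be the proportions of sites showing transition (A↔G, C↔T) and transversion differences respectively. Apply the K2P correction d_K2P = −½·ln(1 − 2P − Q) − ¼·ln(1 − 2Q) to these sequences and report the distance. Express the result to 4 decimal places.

Differing sites — 3:T/G (Tv); 4:A/T (Tv); 7:T/C (Ti); 9:T/G (Tv); 10:T/A (Tv); 17:G/C (Tv).
Of the 6 differences, 1 transition and 5 transversions over 19 sites: P = 1/19 = 0.052632, Q = 5/19 = 0.263158.
d = −0.5·ln(0.631578) − 0.25·ln(0.473684) = −0.5·(-0.459534) − 0.25·(-0.747215) = 0.4166.

0.4166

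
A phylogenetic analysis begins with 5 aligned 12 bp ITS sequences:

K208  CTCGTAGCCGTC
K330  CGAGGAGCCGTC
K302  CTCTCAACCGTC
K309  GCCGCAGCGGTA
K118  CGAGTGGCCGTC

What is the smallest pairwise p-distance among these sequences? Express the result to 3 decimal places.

0.167

Pairwise Hamming distances:
  K208 vs K330: 3
  K208 vs K302: 3
  K208 vs K309: 5
  K208 vs K118: 3
  K330 vs K302: 5
  K330 vs K309: 6
  K330 vs K118: 2
  K302 vs K309: 6
  K302 vs K118: 6
  K309 vs K118: 7
The smallest is 2 mismatches, between K330 and K118; p = 2/12 = 0.167.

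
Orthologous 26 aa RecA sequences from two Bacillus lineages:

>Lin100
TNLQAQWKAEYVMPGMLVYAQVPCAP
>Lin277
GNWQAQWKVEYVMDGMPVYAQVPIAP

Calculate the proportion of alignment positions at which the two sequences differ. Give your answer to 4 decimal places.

Mismatches occur at site 1 (T/G), site 3 (L/W), site 9 (A/V), site 14 (P/D), site 17 (L/P), site 24 (C/I).
There are 6 differences over 26 sites, so p = 6/26 = 0.2308.

0.2308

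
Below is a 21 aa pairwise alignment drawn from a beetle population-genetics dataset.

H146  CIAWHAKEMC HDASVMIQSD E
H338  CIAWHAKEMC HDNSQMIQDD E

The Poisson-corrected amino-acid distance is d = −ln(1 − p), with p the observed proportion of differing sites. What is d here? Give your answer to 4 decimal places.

The sequences differ at positions 13 (A/N), 15 (V/Q), 19 (S/D).
p = 3/21 = 0.142857.
d = −ln(1 − 0.142857) = −ln(0.857143) = 0.1542.

0.1542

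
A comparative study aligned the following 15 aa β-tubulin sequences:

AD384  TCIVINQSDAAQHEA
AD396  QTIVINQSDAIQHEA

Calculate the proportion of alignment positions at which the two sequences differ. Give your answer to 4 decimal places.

0.2000

Mismatches occur at site 1 (T/Q), site 2 (C/T), site 11 (A/I).
There are 3 differences over 15 sites, so p = 3/15 = 0.2000.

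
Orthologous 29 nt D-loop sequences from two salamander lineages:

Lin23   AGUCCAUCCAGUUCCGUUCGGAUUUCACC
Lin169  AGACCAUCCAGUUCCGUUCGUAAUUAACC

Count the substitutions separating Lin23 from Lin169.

Differing sites — 3:U/A; 21:G/U; 23:U/A; 26:C/A.
That gives 4 mismatches out of 29 aligned sites, so the Hamming distance is 4.

4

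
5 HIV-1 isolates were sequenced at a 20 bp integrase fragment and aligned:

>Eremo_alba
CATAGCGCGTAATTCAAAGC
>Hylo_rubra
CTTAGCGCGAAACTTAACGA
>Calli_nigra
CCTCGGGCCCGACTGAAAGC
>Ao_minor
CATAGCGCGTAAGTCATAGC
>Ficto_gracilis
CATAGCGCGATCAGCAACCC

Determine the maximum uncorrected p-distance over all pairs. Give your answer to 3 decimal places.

Pairwise Hamming distances:
  Eremo_alba vs Hylo_rubra: 6
  Eremo_alba vs Calli_nigra: 8
  Eremo_alba vs Ao_minor: 2
  Eremo_alba vs Ficto_gracilis: 7
  Hylo_rubra vs Calli_nigra: 9
  Hylo_rubra vs Ao_minor: 7
  Hylo_rubra vs Ficto_gracilis: 8
  Calli_nigra vs Ao_minor: 9
  Calli_nigra vs Ficto_gracilis: 12
  Ao_minor vs Ficto_gracilis: 8
The largest is 12 mismatches, between Calli_nigra and Ficto_gracilis; p = 12/20 = 0.600.

0.600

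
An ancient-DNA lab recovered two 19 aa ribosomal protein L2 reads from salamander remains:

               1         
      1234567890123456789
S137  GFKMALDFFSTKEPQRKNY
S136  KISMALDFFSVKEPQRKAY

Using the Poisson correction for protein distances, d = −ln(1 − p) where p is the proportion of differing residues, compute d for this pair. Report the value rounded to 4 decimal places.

0.3054

Differing sites — 1:G/K; 2:F/I; 3:K/S; 11:T/V; 18:N/A.
p = 5/19 = 0.263158.
d = −ln(1 − 0.263158) = −ln(0.736842) = 0.3054.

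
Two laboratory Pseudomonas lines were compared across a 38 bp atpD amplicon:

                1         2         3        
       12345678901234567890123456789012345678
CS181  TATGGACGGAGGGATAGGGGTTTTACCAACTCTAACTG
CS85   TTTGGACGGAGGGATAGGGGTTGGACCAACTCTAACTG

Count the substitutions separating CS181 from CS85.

The sequences differ at positions 2 (A/T), 23 (T/G), 24 (T/G).
That gives 3 mismatches out of 38 aligned sites, so the Hamming distance is 3.

3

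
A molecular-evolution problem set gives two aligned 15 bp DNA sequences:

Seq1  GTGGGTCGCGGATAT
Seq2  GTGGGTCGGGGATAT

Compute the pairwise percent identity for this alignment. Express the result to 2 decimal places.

A single mismatch occurs at site 9 (C↔G).
14 of the 15 sites match, so the percent identity is 14/15 × 100 = 93.33%.

93.33%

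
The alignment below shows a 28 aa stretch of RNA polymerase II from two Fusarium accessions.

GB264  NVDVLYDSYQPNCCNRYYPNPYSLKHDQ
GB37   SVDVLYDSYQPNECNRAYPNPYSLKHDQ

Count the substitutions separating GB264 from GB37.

The sequences differ at positions 1 (N/S), 13 (C/E), 17 (Y/A).
That gives 3 mismatches out of 28 aligned sites, so the Hamming distance is 3.

3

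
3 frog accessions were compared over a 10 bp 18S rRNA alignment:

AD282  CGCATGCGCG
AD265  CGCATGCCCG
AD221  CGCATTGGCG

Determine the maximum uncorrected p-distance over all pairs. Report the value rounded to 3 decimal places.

Pairwise Hamming distances:
  AD282 vs AD265: 1
  AD282 vs AD221: 2
  AD265 vs AD221: 3
The largest is 3 mismatches, between AD265 and AD221; p = 3/10 = 0.300.

0.300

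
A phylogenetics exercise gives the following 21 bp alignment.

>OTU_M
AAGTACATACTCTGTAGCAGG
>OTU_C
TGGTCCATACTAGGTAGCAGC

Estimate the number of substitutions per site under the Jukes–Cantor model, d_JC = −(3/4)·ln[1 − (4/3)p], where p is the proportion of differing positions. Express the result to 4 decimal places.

0.3597

Mismatches occur at site 1 (A↔T), site 2 (A↔G), site 5 (A↔C), site 12 (C↔A), site 13 (T↔G), site 21 (G↔C).
p = 6/21 = 0.285714.
d = −0.75 · ln(1 − (4/3)·0.285714) = −0.75 · ln(0.619048) = −0.75 · (-0.479572) = 0.3597.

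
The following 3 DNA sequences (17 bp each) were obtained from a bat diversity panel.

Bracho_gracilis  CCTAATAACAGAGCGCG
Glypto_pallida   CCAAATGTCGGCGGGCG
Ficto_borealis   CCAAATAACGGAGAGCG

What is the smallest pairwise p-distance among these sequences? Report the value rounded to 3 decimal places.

Pairwise Hamming distances:
  Bracho_gracilis vs Glypto_pallida: 6
  Bracho_gracilis vs Ficto_borealis: 3
  Glypto_pallida vs Ficto_borealis: 4
The smallest is 3 mismatches, between Bracho_gracilis and Ficto_borealis; p = 3/17 = 0.176.

0.176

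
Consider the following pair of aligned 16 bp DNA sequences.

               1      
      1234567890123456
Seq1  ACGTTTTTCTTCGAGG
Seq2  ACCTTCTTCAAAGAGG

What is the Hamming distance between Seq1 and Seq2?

Differing sites — 3:G/C; 6:T/C; 10:T/A; 11:T/A; 12:C/A.
That gives 5 mismatches out of 16 aligned sites, so the Hamming distance is 5.

5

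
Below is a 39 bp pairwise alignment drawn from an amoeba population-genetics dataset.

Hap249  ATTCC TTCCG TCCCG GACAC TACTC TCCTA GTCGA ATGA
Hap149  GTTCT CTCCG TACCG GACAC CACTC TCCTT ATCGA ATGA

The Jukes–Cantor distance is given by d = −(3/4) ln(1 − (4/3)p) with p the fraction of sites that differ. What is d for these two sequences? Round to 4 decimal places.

0.2052

Mismatches occur at site 1 (A↔G), site 5 (C↔T), site 6 (T↔C), site 12 (C↔A), site 21 (T↔C), site 30 (A↔T), site 31 (G↔A).
p = 7/39 = 0.179487.
d = −0.75 · ln(1 − (4/3)·0.179487) = −0.75 · ln(0.760684) = −0.75 · (-0.273537) = 0.2052.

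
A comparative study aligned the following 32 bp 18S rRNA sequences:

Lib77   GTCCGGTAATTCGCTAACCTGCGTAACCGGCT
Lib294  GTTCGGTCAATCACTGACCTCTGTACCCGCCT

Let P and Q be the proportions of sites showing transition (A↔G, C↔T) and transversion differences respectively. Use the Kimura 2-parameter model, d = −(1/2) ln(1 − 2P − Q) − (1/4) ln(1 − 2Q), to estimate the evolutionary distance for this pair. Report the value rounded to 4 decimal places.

0.3543

Differing sites — 3:C/T (Ti); 8:A/C (Tv); 10:T/A (Tv); 13:G/A (Ti); 16:A/G (Ti); 21:G/C (Tv); 22:C/T (Ti); 26:A/C (Tv); 30:G/C (Tv).
Of the 9 differences, 4 transitions and 5 transversions over 32 sites: P = 4/32 = 0.125000, Q = 5/32 = 0.156250.
d = −0.5·ln(0.593750) − 0.25·ln(0.687500) = −0.5·(-0.521297) − 0.25·(-0.374693) = 0.3543.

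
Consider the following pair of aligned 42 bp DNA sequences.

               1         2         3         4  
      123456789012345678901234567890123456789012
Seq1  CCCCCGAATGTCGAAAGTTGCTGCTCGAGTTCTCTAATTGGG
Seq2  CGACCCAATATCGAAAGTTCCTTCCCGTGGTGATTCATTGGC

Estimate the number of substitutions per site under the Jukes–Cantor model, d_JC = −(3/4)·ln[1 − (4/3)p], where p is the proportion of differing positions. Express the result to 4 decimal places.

Mismatches occur at site 2 (C/G), site 3 (C/A), site 6 (G/C), site 10 (G/A), site 20 (G/C), site 23 (G/T), site 25 (T/C), site 28 (A/T), site 30 (T/G), site 32 (C/G), site 33 (T/A), site 34 (C/T), site 36 (A/C), site 42 (G/C).
p = 14/42 = 0.333333.
d = −0.75 · ln(1 − (4/3)·0.333333) = −0.75 · ln(0.555556) = −0.75 · (-0.587786) = 0.4408.

0.4408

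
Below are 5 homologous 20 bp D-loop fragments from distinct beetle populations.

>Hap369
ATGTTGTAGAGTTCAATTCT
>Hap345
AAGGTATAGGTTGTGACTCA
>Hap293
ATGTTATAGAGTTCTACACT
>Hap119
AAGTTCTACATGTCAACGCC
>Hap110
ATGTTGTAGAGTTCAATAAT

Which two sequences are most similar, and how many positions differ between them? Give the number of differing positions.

Pairwise Hamming distances:
  Hap369 vs Hap345: 10
  Hap369 vs Hap293: 4
  Hap369 vs Hap119: 8
  Hap369 vs Hap110: 2
  Hap345 vs Hap293: 9
  Hap345 vs Hap119: 10
  Hap345 vs Hap110: 12
  Hap293 vs Hap119: 8
  Hap293 vs Hap110: 4
  Hap119 vs Hap110: 9
The smallest is 2, between Hap369 and Hap110.

2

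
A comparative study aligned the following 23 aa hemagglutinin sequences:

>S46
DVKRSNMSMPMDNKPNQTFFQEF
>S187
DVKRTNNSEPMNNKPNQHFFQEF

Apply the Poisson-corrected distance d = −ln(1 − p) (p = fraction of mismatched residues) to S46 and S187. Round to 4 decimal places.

Mismatches occur at site 5 (S↔T), site 7 (M↔N), site 9 (M↔E), site 12 (D↔N), site 18 (T↔H).
p = 5/23 = 0.217391.
d = −ln(1 − 0.217391) = −ln(0.782609) = 0.2451.

0.2451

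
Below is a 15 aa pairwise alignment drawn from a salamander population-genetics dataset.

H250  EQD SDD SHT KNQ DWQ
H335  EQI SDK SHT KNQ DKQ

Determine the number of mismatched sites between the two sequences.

3

Differing sites — 3:D/I; 6:D/K; 14:W/K.
That gives 3 mismatches out of 15 aligned sites, so the Hamming distance is 3.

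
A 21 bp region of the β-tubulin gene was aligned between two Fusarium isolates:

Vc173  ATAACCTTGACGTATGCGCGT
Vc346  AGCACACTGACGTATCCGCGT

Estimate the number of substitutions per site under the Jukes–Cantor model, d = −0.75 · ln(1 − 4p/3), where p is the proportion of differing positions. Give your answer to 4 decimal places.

Differing sites — 2:T/G; 3:A/C; 6:C/A; 7:T/C; 16:G/C.
p = 5/21 = 0.238095.
d = −0.75 · ln(1 − (4/3)·0.238095) = −0.75 · ln(0.682540) = −0.75 · (-0.381934) = 0.2865.

0.2865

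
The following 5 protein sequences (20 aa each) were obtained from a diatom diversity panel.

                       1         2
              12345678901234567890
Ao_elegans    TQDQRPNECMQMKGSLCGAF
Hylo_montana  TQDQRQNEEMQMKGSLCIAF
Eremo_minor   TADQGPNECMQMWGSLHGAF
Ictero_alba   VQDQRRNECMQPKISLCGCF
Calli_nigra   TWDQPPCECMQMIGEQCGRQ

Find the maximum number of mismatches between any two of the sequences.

Pairwise Hamming distances:
  Ao_elegans vs Hylo_montana: 3
  Ao_elegans vs Eremo_minor: 4
  Ao_elegans vs Ictero_alba: 5
  Ao_elegans vs Calli_nigra: 8
  Hylo_montana vs Eremo_minor: 7
  Hylo_montana vs Ictero_alba: 7
  Hylo_montana vs Calli_nigra: 11
  Eremo_minor vs Ictero_alba: 9
  Eremo_minor vs Calli_nigra: 9
  Ictero_alba vs Calli_nigra: 12
The largest is 12, between Ictero_alba and Calli_nigra.

12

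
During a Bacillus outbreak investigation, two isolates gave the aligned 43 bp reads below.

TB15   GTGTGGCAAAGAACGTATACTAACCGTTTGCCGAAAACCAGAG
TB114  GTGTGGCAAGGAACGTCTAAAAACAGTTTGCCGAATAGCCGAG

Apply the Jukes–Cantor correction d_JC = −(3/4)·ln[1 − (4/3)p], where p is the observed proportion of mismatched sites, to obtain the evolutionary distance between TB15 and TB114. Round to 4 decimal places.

Mismatches occur at site 10 (A/G), site 17 (A/C), site 20 (C/A), site 21 (T/A), site 25 (C/A), site 36 (A/T), site 38 (C/G), site 40 (A/C).
p = 8/43 = 0.186047.
d = −0.75 · ln(1 − (4/3)·0.186047) = −0.75 · ln(0.751937) = −0.75 · (-0.285103) = 0.2138.

0.2138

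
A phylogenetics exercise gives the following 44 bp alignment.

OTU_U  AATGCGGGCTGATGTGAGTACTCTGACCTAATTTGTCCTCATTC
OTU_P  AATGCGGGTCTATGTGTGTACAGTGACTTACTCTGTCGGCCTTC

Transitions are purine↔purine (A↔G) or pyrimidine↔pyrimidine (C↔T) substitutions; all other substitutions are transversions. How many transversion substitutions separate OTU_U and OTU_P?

Differing sites — 9:C/T (Ti); 10:T/C (Ti); 11:G/T (Tv); 17:A/T (Tv); 22:T/A (Tv); 23:C/G (Tv); 28:C/T (Ti); 31:A/C (Tv); 33:T/C (Ti); 38:C/G (Tv); 39:T/G (Tv); 41:A/C (Tv).
Of the 12 differences, 4 transitions and 8 transversions, so the answer is 8.

8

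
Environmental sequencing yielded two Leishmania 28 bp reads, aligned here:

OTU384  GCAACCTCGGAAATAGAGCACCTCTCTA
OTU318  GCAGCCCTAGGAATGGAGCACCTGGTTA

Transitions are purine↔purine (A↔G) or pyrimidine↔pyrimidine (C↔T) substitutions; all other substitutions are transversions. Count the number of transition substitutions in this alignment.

Differing sites — 4:A/G (Ti); 7:T/C (Ti); 8:C/T (Ti); 9:G/A (Ti); 11:A/G (Ti); 15:A/G (Ti); 24:C/G (Tv); 25:T/G (Tv); 26:C/T (Ti).
Of the 9 differences, 7 transitions and 2 transversions, so the answer is 7.

7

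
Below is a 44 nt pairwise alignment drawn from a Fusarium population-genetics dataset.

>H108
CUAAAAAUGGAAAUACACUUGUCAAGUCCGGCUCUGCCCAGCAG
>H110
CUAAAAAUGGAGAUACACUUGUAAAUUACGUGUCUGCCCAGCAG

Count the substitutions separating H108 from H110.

6

The sequences differ at positions 12 (A/G), 23 (C/A), 26 (G/U), 28 (C/A), 31 (G/U), 32 (C/G).
That gives 6 mismatches out of 44 aligned sites, so the Hamming distance is 6.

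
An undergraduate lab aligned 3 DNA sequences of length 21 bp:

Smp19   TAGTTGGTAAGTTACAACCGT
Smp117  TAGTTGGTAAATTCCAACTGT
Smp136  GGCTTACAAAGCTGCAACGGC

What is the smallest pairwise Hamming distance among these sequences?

Pairwise Hamming distances:
  Smp19 vs Smp117: 3
  Smp19 vs Smp136: 10
  Smp117 vs Smp136: 11
The smallest is 3, between Smp19 and Smp117.

3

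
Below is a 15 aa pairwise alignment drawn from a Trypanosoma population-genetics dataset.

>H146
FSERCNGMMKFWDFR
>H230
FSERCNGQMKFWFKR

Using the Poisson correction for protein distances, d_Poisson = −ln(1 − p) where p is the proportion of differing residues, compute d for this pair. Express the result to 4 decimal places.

The sequences differ at positions 8 (M/Q), 13 (D/F), 14 (F/K).
p = 3/15 = 0.200000.
d = −ln(1 − 0.200000) = −ln(0.800000) = 0.2231.

0.2231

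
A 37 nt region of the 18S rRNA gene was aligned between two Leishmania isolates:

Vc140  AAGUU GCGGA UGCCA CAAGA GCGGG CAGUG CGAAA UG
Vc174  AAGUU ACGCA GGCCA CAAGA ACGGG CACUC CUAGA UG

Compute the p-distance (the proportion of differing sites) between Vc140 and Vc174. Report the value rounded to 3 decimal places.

Mismatches occur at site 6 (G↔A), site 9 (G↔C), site 11 (U↔G), site 21 (G↔A), site 28 (G↔C), site 30 (G↔C), site 32 (G↔U), site 34 (A↔G).
There are 8 differences over 37 sites, so p = 8/37 = 0.216.

0.216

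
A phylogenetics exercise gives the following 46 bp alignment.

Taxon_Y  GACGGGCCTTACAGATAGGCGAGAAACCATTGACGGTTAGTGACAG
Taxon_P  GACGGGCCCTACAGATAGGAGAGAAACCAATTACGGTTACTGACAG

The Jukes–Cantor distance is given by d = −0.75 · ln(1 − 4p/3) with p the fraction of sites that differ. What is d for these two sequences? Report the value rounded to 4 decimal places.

0.1174

The sequences differ at positions 9 (T/C), 20 (C/A), 30 (T/A), 32 (G/T), 40 (G/C).
p = 5/46 = 0.108696.
d = −0.75 · ln(1 − (4/3)·0.108696) = −0.75 · ln(0.855072) = −0.75 · (-0.156570) = 0.1174.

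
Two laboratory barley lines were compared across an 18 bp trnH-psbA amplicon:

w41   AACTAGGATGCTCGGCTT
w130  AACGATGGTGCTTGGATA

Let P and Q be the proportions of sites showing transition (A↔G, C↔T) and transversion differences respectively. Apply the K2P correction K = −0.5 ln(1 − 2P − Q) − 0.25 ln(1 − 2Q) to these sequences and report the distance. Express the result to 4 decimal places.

0.4408

Mismatches occur at site 4 (T/G, transversion), site 6 (G/T, transversion), site 8 (A/G, transition), site 13 (C/T, transition), site 16 (C/A, transversion), site 18 (T/A, transversion).
Of the 6 differences, 2 transitions and 4 transversions over 18 sites: P = 2/18 = 0.111111, Q = 4/18 = 0.222222.
d = −0.5·ln(0.555556) − 0.25·ln(0.555556) = −0.5·(-0.587786) − 0.25·(-0.587786) = 0.4408.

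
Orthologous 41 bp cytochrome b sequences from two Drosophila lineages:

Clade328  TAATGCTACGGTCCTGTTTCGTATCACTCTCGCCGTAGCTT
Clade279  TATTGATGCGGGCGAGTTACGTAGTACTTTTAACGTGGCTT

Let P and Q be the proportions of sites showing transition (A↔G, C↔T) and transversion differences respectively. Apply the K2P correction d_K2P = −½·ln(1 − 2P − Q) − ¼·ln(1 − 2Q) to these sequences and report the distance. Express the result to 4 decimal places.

0.4582

Differing sites — 3:A/T (Tv); 6:C/A (Tv); 8:A/G (Ti); 12:T/G (Tv); 14:C/G (Tv); 15:T/A (Tv); 19:T/A (Tv); 24:T/G (Tv); 25:C/T (Ti); 29:C/T (Ti); 31:C/T (Ti); 32:G/A (Ti); 33:C/A (Tv); 37:A/G (Ti).
Of the 14 differences, 6 transitions and 8 transversions over 41 sites: P = 6/41 = 0.146341, Q = 8/41 = 0.195122.
d = −0.5·ln(0.512196) − 0.25·ln(0.609756) = −0.5·(-0.669048) − 0.25·(-0.494696) = 0.4582.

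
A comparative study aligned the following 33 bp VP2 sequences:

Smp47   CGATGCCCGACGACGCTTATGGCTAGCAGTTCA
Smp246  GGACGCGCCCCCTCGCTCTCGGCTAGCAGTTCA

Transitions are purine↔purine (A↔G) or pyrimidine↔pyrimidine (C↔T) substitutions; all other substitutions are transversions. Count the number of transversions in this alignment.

Differing sites — 1:C/G (Tv); 4:T/C (Ti); 7:C/G (Tv); 9:G/C (Tv); 10:A/C (Tv); 12:G/C (Tv); 13:A/T (Tv); 18:T/C (Ti); 19:A/T (Tv); 20:T/C (Ti).
Of the 10 differences, 3 transitions and 7 transversions, so the answer is 7.

7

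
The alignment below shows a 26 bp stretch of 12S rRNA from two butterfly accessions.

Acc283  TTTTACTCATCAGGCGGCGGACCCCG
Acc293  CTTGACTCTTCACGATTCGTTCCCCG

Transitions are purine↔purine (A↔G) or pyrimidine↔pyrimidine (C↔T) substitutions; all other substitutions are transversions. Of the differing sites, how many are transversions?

Differing sites — 1:T/C (Ti); 4:T/G (Tv); 9:A/T (Tv); 13:G/C (Tv); 15:C/A (Tv); 16:G/T (Tv); 17:G/T (Tv); 20:G/T (Tv); 21:A/T (Tv).
Of the 9 differences, 1 transition and 8 transversions, so the answer is 8.

8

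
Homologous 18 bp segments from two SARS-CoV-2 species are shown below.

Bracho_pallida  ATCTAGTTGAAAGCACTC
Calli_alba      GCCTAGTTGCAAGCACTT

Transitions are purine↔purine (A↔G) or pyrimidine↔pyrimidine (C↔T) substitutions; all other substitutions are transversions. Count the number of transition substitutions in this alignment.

The sequences differ at positions 1 (A/G, transition), 2 (T/C, transition), 10 (A/C, transversion), 18 (C/T, transition).
Of the 4 differences, 3 transitions and 1 transversion, so the answer is 3.

3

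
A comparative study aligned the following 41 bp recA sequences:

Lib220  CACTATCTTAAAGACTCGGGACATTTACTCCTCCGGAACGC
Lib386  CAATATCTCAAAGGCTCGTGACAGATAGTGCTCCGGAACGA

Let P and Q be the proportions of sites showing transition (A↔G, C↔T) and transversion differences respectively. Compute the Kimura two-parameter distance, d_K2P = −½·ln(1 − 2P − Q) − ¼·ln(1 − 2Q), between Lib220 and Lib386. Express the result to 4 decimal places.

0.2606

The sequences differ at positions 3 (C/A, transversion), 9 (T/C, transition), 14 (A/G, transition), 19 (G/T, transversion), 24 (T/G, transversion), 25 (T/A, transversion), 28 (C/G, transversion), 30 (C/G, transversion), 41 (C/A, transversion).
Of the 9 differences, 2 transitions and 7 transversions over 41 sites: P = 2/41 = 0.048780, Q = 7/41 = 0.170732.
d = −0.5·ln(0.731708) − 0.25·ln(0.658536) = −0.5·(-0.312374) − 0.25·(-0.417736) = 0.2606.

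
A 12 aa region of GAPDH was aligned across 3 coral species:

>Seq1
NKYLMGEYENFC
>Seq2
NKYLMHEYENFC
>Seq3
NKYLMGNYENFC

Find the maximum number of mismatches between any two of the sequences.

Pairwise Hamming distances:
  Seq1 vs Seq2: 1
  Seq1 vs Seq3: 1
  Seq2 vs Seq3: 2
The largest is 2, between Seq2 and Seq3.

2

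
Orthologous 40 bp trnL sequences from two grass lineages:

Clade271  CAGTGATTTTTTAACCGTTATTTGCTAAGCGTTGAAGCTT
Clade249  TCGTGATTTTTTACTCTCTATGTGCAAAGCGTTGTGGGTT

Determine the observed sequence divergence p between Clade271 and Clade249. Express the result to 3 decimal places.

Differing sites — 1:C/T; 2:A/C; 14:A/C; 15:C/T; 17:G/T; 18:T/C; 22:T/G; 26:T/A; 35:A/T; 36:A/G; 38:C/G.
There are 11 differences over 40 sites, so p = 11/40 = 0.275.

0.275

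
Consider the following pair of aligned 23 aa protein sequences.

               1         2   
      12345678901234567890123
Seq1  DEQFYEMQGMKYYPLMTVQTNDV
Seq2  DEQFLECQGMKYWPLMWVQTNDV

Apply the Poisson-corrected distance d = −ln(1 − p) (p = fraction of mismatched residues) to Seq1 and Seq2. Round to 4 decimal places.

Differing sites — 5:Y/L; 7:M/C; 13:Y/W; 17:T/W.
p = 4/23 = 0.173913.
d = −ln(1 − 0.173913) = −ln(0.826087) = 0.1911.

0.1911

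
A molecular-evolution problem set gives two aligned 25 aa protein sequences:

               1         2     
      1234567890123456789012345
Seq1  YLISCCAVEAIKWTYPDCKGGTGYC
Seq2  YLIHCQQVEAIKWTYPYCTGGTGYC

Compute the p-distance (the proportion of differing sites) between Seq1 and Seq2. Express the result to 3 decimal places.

0.200

The sequences differ at positions 4 (S/H), 6 (C/Q), 7 (A/Q), 17 (D/Y), 19 (K/T).
There are 5 differences over 25 sites, so p = 5/25 = 0.200.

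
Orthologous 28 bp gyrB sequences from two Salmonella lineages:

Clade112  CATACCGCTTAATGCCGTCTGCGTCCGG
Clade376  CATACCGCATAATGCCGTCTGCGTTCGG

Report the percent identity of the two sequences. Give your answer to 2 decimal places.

The sequences differ at positions 9 (T/A), 25 (C/T).
26 of the 28 sites match, so the percent identity is 26/28 × 100 = 92.86%.

92.86%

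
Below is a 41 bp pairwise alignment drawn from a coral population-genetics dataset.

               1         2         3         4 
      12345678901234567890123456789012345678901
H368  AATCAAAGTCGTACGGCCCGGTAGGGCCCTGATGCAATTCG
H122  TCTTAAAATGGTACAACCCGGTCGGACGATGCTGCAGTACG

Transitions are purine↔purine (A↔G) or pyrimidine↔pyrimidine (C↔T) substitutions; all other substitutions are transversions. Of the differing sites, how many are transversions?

8

The sequences differ at positions 1 (A/T, transversion), 2 (A/C, transversion), 4 (C/T, transition), 8 (G/A, transition), 10 (C/G, transversion), 15 (G/A, transition), 16 (G/A, transition), 23 (A/C, transversion), 26 (G/A, transition), 28 (C/G, transversion), 29 (C/A, transversion), 32 (A/C, transversion), 37 (A/G, transition), 39 (T/A, transversion).
Of the 14 differences, 6 transitions and 8 transversions, so the answer is 8.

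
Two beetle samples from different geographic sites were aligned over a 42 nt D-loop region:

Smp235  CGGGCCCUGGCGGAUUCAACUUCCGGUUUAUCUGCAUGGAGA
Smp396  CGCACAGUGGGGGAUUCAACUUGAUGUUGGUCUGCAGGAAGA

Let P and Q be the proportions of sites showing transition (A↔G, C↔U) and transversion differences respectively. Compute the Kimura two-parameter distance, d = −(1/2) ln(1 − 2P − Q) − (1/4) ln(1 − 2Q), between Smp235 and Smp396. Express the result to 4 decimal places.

0.3608

Mismatches occur at site 3 (G↔C, transversion), site 4 (G↔A, transition), site 6 (C↔A, transversion), site 7 (C↔G, transversion), site 11 (C↔G, transversion), site 23 (C↔G, transversion), site 24 (C↔A, transversion), site 25 (G↔U, transversion), site 29 (U↔G, transversion), site 30 (A↔G, transition), site 37 (U↔G, transversion), site 39 (G↔A, transition).
Of the 12 differences, 3 transitions and 9 transversions over 42 sites: P = 3/42 = 0.071429, Q = 9/42 = 0.214286.
d = −0.5·ln(0.642856) − 0.25·ln(0.571428) = −0.5·(-0.441835) − 0.25·(-0.559617) = 0.3608.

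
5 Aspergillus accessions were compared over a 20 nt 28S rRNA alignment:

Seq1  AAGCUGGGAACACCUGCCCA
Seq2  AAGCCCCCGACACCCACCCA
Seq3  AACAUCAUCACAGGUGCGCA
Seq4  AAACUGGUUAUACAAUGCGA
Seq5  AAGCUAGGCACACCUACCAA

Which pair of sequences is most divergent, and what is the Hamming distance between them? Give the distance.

13

Pairwise Hamming distances:
  Seq1 vs Seq2: 7
  Seq1 vs Seq3: 9
  Seq1 vs Seq4: 9
  Seq1 vs Seq5: 4
  Seq2 vs Seq3: 11
  Seq2 vs Seq4: 12
  Seq2 vs Seq5: 7
  Seq3 vs Seq4: 13
  Seq3 vs Seq5: 10
  Seq4 vs Seq5: 10
The largest is 13, between Seq3 and Seq4.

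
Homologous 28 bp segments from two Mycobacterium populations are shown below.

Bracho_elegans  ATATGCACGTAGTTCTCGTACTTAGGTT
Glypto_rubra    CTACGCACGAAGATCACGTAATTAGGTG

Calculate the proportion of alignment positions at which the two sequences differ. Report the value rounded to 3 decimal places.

Mismatches occur at site 1 (A/C), site 4 (T/C), site 10 (T/A), site 13 (T/A), site 16 (T/A), site 21 (C/A), site 28 (T/G).
There are 7 differences over 28 sites, so p = 7/28 = 0.250.

0.250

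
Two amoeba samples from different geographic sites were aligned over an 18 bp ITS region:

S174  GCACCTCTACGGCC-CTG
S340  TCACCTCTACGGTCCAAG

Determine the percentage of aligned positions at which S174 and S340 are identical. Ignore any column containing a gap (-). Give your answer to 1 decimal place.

76.5%

Excluding the 1 gap column leaves 17 comparable sites.
Differing sites — 1:G/T; 13:C/T; 16:C/A; 17:T/A.
13 of the 17 comparable sites match, so the percent identity is 13/17 × 100 = 76.5%.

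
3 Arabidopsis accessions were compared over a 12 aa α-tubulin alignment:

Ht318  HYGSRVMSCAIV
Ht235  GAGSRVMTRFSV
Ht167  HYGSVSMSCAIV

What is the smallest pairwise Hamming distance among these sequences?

Pairwise Hamming distances:
  Ht318 vs Ht235: 6
  Ht318 vs Ht167: 2
  Ht235 vs Ht167: 8
The smallest is 2, between Ht318 and Ht167.

2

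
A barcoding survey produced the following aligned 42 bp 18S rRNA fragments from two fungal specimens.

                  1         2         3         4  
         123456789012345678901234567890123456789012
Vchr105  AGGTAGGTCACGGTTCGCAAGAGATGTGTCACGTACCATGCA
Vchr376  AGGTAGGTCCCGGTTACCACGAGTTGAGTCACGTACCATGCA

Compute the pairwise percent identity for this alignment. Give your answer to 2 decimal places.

85.71%

The sequences differ at positions 10 (A/C), 16 (C/A), 17 (G/C), 20 (A/C), 24 (A/T), 27 (T/A).
36 of the 42 sites match, so the percent identity is 36/42 × 100 = 85.71%.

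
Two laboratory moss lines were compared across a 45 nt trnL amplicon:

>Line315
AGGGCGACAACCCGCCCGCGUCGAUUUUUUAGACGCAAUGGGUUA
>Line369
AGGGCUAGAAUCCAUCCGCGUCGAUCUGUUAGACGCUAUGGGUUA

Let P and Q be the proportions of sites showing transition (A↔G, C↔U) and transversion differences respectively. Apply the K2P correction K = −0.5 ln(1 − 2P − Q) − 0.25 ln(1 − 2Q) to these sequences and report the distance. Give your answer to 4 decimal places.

Differing sites — 6:G/U (Tv); 8:C/G (Tv); 11:C/U (Ti); 14:G/A (Ti); 15:C/U (Ti); 26:U/C (Ti); 28:U/G (Tv); 37:A/U (Tv).
Of the 8 differences, 4 transitions and 4 transversions over 45 sites: P = 4/45 = 0.088889, Q = 4/45 = 0.088889.
d = −0.5·ln(0.733333) − 0.25·ln(0.822222) = −0.5·(-0.310155) − 0.25·(-0.195745) = 0.2040.

0.2040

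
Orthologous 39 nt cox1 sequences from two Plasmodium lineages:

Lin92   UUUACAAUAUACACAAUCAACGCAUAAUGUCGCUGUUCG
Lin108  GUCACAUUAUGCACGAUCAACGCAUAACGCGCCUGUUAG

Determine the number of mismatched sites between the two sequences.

10

The sequences differ at positions 1 (U/G), 3 (U/C), 7 (A/U), 11 (A/G), 15 (A/G), 28 (U/C), 30 (U/C), 31 (C/G), 32 (G/C), 38 (C/A).
That gives 10 mismatches out of 39 aligned sites, so the Hamming distance is 10.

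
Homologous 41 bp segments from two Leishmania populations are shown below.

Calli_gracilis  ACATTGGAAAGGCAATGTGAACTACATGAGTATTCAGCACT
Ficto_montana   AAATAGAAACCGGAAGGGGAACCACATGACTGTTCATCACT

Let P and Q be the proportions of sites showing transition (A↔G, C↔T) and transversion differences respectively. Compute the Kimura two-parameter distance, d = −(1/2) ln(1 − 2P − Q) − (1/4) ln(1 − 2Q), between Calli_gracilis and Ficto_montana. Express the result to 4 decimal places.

The sequences differ at positions 2 (C/A, transversion), 5 (T/A, transversion), 7 (G/A, transition), 10 (A/C, transversion), 11 (G/C, transversion), 13 (C/G, transversion), 16 (T/G, transversion), 18 (T/G, transversion), 23 (T/C, transition), 30 (G/C, transversion), 32 (A/G, transition), 37 (G/T, transversion).
Of the 12 differences, 3 transitions and 9 transversions over 41 sites: P = 3/41 = 0.073171, Q = 9/41 = 0.219512.
d = −0.5·ln(0.634146) − 0.25·ln(0.560976) = −0.5·(-0.455476) − 0.25·(-0.578077) = 0.3723.

0.3723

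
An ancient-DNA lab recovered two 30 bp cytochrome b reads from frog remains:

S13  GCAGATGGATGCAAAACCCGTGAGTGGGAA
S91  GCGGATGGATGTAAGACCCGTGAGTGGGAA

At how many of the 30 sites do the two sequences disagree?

3

Differing sites — 3:A/G; 12:C/T; 15:A/G.
That gives 3 mismatches out of 30 aligned sites, so the Hamming distance is 3.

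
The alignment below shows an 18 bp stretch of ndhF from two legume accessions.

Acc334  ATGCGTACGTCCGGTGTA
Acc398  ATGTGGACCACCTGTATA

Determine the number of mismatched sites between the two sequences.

The sequences differ at positions 4 (C/T), 6 (T/G), 9 (G/C), 10 (T/A), 13 (G/T), 16 (G/A).
That gives 6 mismatches out of 18 aligned sites, so the Hamming distance is 6.

6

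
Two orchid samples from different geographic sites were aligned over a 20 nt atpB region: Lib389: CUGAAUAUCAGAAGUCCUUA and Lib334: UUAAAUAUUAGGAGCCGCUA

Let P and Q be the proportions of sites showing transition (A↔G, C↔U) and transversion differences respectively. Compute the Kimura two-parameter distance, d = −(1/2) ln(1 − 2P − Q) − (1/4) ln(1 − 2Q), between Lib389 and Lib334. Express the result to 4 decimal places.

0.5513

The sequences differ at positions 1 (C/U, transition), 3 (G/A, transition), 9 (C/U, transition), 12 (A/G, transition), 15 (U/C, transition), 17 (C/G, transversion), 18 (U/C, transition).
Of the 7 differences, 6 transitions and 1 transversion over 20 sites: P = 6/20 = 0.300000, Q = 1/20 = 0.050000.
d = −0.5·ln(0.350000) − 0.25·ln(0.900000) = −0.5·(-1.049822) − 0.25·(-0.105361) = 0.5513.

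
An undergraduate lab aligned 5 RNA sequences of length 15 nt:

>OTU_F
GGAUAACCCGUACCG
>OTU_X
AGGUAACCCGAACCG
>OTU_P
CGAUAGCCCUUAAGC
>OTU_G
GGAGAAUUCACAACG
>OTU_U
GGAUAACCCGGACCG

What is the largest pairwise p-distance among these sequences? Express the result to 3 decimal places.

Pairwise Hamming distances:
  OTU_F vs OTU_X: 3
  OTU_F vs OTU_P: 6
  OTU_F vs OTU_G: 6
  OTU_F vs OTU_U: 1
  OTU_X vs OTU_P: 8
  OTU_X vs OTU_G: 8
  OTU_X vs OTU_U: 3
  OTU_P vs OTU_G: 9
  OTU_P vs OTU_U: 7
  OTU_G vs OTU_U: 6
The largest is 9 mismatches, between OTU_P and OTU_G; p = 9/15 = 0.600.

0.600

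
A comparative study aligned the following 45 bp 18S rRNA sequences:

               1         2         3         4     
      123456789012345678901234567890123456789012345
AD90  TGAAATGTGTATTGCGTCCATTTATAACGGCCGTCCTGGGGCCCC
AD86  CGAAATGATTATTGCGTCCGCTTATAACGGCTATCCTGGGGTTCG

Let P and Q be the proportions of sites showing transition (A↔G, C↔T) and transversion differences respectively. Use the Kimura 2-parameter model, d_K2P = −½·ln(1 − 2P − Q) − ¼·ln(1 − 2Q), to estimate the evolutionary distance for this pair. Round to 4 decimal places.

Mismatches occur at site 1 (T↔C, transition), site 8 (T↔A, transversion), site 9 (G↔T, transversion), site 20 (A↔G, transition), site 21 (T↔C, transition), site 32 (C↔T, transition), site 33 (G↔A, transition), site 42 (C↔T, transition), site 43 (C↔T, transition), site 45 (C↔G, transversion).
Of the 10 differences, 7 transitions and 3 transversions over 45 sites: P = 7/45 = 0.155556, Q = 3/45 = 0.066667.
d = −0.5·ln(0.622221) − 0.25·ln(0.866666) = −0.5·(-0.474460) − 0.25·(-0.143102) = 0.2730.

0.2730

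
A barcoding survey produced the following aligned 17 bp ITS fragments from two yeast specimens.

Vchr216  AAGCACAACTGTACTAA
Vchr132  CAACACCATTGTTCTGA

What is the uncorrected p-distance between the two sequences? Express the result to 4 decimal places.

Mismatches occur at site 1 (A/C), site 3 (G/A), site 7 (A/C), site 9 (C/T), site 13 (A/T), site 16 (A/G).
There are 6 differences over 17 sites, so p = 6/17 = 0.3529.

0.3529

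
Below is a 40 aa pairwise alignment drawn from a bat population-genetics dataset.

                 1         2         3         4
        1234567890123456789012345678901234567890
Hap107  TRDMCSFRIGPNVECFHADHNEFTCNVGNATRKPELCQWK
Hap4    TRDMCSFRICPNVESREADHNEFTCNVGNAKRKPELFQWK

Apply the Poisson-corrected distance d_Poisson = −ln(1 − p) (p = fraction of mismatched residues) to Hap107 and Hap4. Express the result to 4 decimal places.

0.1625

The sequences differ at positions 10 (G/C), 15 (C/S), 16 (F/R), 17 (H/E), 31 (T/K), 37 (C/F).
p = 6/40 = 0.150000.
d = −ln(1 − 0.150000) = −ln(0.850000) = 0.1625.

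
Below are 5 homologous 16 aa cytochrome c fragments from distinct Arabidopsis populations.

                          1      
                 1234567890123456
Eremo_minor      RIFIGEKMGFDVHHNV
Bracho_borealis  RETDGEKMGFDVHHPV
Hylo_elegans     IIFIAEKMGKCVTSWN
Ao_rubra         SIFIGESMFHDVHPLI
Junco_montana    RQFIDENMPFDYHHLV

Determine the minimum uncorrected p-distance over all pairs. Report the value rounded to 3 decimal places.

0.250

Pairwise Hamming distances:
  Eremo_minor vs Bracho_borealis: 4
  Eremo_minor vs Hylo_elegans: 8
  Eremo_minor vs Ao_rubra: 7
  Eremo_minor vs Junco_montana: 6
  Bracho_borealis vs Hylo_elegans: 11
  Bracho_borealis vs Ao_rubra: 10
  Bracho_borealis vs Junco_montana: 8
  Hylo_elegans vs Ao_rubra: 10
  Hylo_elegans vs Junco_montana: 12
  Ao_rubra vs Junco_montana: 9
The smallest is 4 mismatches, between Eremo_minor and Bracho_borealis; p = 4/16 = 0.250.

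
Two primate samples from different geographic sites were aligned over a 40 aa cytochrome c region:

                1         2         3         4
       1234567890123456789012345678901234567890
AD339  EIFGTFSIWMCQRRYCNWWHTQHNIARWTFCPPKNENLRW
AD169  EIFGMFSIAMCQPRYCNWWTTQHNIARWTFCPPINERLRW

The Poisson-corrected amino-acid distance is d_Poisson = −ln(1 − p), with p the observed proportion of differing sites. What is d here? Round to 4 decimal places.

The sequences differ at positions 5 (T/M), 9 (W/A), 13 (R/P), 20 (H/T), 34 (K/I), 37 (N/R).
p = 6/40 = 0.150000.
d = −ln(1 − 0.150000) = −ln(0.850000) = 0.1625.

0.1625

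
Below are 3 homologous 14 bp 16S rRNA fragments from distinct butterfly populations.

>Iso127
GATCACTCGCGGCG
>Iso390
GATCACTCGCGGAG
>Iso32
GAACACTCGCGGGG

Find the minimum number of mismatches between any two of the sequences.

Pairwise Hamming distances:
  Iso127 vs Iso390: 1
  Iso127 vs Iso32: 2
  Iso390 vs Iso32: 2
The smallest is 1, between Iso127 and Iso390.

1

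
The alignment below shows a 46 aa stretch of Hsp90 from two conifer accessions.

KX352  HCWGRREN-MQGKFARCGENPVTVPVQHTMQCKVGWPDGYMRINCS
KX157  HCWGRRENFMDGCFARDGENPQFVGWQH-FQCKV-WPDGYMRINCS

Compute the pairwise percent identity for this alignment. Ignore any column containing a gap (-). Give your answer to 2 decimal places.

81.40%

Excluding the 3 gap columns leaves 43 comparable sites.
The sequences differ at positions 11 (Q/D), 13 (K/C), 17 (C/D), 22 (V/Q), 23 (T/F), 25 (P/G), 26 (V/W), 30 (M/F).
35 of the 43 comparable sites match, so the percent identity is 35/43 × 100 = 81.40%.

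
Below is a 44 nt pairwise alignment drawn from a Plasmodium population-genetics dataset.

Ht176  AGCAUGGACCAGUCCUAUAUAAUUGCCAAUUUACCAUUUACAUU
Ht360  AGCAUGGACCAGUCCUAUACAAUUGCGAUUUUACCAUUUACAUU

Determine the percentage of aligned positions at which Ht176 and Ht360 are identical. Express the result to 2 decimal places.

93.18%

Mismatches occur at site 20 (U→C), site 27 (C→G), site 29 (A→U).
41 of the 44 sites match, so the percent identity is 41/44 × 100 = 93.18%.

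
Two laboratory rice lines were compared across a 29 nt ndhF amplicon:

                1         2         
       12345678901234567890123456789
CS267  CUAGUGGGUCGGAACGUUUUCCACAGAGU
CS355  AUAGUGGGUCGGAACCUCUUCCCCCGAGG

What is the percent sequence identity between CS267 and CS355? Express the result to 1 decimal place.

Mismatches occur at site 1 (C→A), site 16 (G→C), site 18 (U→C), site 23 (A→C), site 25 (A→C), site 29 (U→G).
23 of the 29 sites match, so the percent identity is 23/29 × 100 = 79.3%.

79.3%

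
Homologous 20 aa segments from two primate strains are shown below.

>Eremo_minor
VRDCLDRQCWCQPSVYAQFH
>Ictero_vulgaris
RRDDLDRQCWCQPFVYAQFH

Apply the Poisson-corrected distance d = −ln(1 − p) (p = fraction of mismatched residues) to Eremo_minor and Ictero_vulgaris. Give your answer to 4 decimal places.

0.1625

The sequences differ at positions 1 (V/R), 4 (C/D), 14 (S/F).
p = 3/20 = 0.150000.
d = −ln(1 − 0.150000) = −ln(0.850000) = 0.1625.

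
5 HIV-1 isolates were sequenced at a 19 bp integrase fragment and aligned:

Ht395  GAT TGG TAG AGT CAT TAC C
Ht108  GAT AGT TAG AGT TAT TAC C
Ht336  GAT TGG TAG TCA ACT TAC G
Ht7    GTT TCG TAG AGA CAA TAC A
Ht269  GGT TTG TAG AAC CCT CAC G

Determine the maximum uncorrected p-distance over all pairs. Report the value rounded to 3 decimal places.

0.526

Pairwise Hamming distances:
  Ht395 vs Ht108: 3
  Ht395 vs Ht336: 6
  Ht395 vs Ht7: 5
  Ht395 vs Ht269: 7
  Ht108 vs Ht336: 8
  Ht108 vs Ht7: 8
  Ht108 vs Ht269: 10
  Ht336 vs Ht7: 8
  Ht336 vs Ht269: 7
  Ht7 vs Ht269: 8
The largest is 10 mismatches, between Ht108 and Ht269; p = 10/19 = 0.526.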